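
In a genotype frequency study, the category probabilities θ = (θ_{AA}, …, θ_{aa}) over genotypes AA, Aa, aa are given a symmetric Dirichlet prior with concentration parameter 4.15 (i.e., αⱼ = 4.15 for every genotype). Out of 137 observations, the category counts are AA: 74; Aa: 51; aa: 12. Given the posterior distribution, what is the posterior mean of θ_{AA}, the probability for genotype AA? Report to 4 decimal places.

The Dirichlet prior is conjugate to the Multinomial likelihood: each posterior αⱼ = prior αⱼ + observed count nⱼ.
Posterior concentration: (78.15, 55.15, 16.15), total = 149.45.
E[θ_{AA}|data] = α_{AA}/Σα = 78.15/149.45 = 0.5229.

0.5229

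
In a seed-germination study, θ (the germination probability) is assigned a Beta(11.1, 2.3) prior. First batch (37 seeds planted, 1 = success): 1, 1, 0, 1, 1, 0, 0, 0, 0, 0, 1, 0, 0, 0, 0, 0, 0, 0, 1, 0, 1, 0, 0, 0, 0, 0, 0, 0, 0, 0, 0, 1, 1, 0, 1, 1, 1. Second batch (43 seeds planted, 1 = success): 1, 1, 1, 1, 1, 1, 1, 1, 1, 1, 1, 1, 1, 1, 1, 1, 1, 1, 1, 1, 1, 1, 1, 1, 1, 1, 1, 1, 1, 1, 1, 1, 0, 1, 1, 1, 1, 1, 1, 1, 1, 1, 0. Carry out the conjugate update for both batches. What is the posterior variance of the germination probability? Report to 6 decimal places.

The Beta prior is conjugate to a Binomial/Bernoulli likelihood; the update adds successes to α and failures to β.
After batch 1: Beta(11.1+12, 2.3+25) = Beta(23.1, 27.3).
After batch 2: Beta(23.1+41, 27.3+2) = Beta(64.1, 29.3).
Var = αβ/((α+β)²(α+β+1)) = 64.1·29.3/(93.4²·94.4) = 0.002281.

0.002281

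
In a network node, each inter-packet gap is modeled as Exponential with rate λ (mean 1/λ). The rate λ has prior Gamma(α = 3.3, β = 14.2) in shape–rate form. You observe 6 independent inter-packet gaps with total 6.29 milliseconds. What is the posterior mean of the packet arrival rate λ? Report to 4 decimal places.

With a Gamma(shape α, rate β) prior on the exponential rate λ, the posterior after n observations with total T = Σxᵢ is Gamma(α+n, β+T).
Posterior: Gamma(3.3+6, 14.2+6.29) = Gamma(9.3, 20.49).
Posterior mean of λ = α/β = 9.3/20.49 = 0.4539.

0.4539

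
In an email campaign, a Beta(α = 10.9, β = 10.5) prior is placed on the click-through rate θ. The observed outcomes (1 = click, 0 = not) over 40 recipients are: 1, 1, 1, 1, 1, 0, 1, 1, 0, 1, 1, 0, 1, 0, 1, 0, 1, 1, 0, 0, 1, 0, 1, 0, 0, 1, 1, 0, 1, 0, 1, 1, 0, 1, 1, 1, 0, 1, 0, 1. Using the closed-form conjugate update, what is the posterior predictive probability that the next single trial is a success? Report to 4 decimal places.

The Beta prior is conjugate to a Binomial/Bernoulli likelihood; the update adds successes to α and failures to β.
Posterior: Beta(α+k, β+n−k) = Beta(10.9+25, 10.5+15) = Beta(35.9, 25.5).
For a single future Bernoulli trial, P(success | data) = α/(α+β) = 0.5847.

0.5847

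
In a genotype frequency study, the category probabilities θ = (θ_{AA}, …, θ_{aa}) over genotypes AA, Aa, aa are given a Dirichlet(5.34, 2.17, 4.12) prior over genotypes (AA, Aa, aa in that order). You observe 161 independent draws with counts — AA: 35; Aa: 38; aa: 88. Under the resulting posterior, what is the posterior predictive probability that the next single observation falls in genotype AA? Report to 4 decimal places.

0.2337

The Dirichlet prior is conjugate to the Multinomial likelihood: each posterior αⱼ = prior αⱼ + observed count nⱼ.
Posterior concentration: (40.34, 40.17, 92.12), total = 172.63.
P(next = AA | data) = α_{AA}/Σα = 0.2337.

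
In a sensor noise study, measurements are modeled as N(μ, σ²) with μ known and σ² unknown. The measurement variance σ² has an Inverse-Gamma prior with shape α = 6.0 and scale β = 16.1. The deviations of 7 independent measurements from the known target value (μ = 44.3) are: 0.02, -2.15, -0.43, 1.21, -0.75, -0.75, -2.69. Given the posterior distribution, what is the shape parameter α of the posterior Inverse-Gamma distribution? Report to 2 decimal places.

9.50

With known mean μ and an Inverse-Gamma(α, β) prior on σ², the Normal likelihood is conjugate: posterior is Inv-Gamma(α + n/2, β + Σ(xᵢ−μ)²/2).
Σ(xᵢ−μ)² = (0.02)² + (-2.15)² + (-0.43)² + (1.21)² + (-0.75)² + (-0.75)² + (-2.69)² = 14.6330.
Posterior: Inv-Gamma(6.0 + 7/2, 16.1 + 14.6330/2) = Inv-Gamma(9.50, 23.41650).
Posterior α = 9.50.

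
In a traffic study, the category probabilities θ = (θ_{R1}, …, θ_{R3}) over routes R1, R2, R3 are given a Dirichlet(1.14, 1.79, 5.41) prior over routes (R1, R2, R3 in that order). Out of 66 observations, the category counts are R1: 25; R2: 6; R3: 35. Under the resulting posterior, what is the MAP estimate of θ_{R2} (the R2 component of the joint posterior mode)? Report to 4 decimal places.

The Dirichlet prior is conjugate to the Multinomial likelihood: each posterior αⱼ = prior αⱼ + observed count nⱼ.
Posterior concentration: (26.14, 7.79, 40.41), total = 74.34.
Joint mode component: (α_{R2}−1)/(Σα−K) = 6.79/71.34 = 0.0952.

0.0952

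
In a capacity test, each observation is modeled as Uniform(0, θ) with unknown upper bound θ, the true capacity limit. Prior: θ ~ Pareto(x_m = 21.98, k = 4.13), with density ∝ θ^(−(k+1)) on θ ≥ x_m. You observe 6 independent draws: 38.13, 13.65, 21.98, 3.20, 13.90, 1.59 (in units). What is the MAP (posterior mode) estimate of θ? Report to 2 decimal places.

38.13

A Pareto(scale x_m, shape k) prior on the upper bound θ of Uniform(0, θ) is conjugate: posterior is Pareto(max(x_m, max xᵢ), k + n).
Sample maximum = 38.13; prior scale x_m = 21.98 → posterior scale = max = 38.13.
Posterior shape = 4.13 + 6 = 10.13.
The Pareto density is decreasing on [x_m, ∞), so the mode is x_m = 38.13.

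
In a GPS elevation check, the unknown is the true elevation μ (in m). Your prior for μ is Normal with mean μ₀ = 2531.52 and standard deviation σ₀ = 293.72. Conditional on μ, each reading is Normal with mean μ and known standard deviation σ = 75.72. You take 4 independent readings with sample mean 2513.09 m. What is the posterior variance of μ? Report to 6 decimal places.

1409.953554

For Normal data with known variance σ², a Normal(μ₀, σ₀²) prior on μ is conjugate. Posterior precision = 1/σ₀² + n/σ²; posterior mean is the precision-weighted average of μ₀ and x̄.
σ₀² = 293.72² = 86271.4384, σ² = 75.72² = 5733.5184; σ² + n·σ₀² = 5733.5184 + 4·86271.4384 = 350819.272.
Posterior precision = 1/σ₀² + n/σ² = 1/86271.4384 + 4/5733.5184 = (σ² + n·σ₀²)/(σ₀²σ²) = 350819.272/(86271.4384·5733.5184); posterior variance σₙ² = σ₀²σ²/(σ² + n·σ₀²) = 86271.4384·5733.5184/350819.272 = 1409.953554.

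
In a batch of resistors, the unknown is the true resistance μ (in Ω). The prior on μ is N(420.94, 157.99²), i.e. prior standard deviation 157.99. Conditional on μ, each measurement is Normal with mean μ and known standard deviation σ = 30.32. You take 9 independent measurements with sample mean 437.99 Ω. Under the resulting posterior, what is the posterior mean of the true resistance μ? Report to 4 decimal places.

For Normal data with known variance σ², a Normal(μ₀, σ₀²) prior on μ is conjugate. Posterior precision = 1/σ₀² + n/σ²; posterior mean is the precision-weighted average of μ₀ and x̄.
n·x̄ = 9·437.99 = 3941.91.
σ₀² = 157.99² = 24960.8401, σ² = 30.32² = 919.3024; σ² + n·σ₀² = 919.3024 + 9·24960.8401 = 225566.8633.
Posterior mean = (μ₀/σ₀² + n·x̄/σ²)/(1/σ₀² + n/σ²) = (σ²·μ₀ + σ₀²·n·x̄)/(σ² + n·σ₀²) = (919.3024·420.94 + 24960.8401·3941.91)/225566.8633 = 98780356.350847/225566.8633 = 437.9205.

437.9205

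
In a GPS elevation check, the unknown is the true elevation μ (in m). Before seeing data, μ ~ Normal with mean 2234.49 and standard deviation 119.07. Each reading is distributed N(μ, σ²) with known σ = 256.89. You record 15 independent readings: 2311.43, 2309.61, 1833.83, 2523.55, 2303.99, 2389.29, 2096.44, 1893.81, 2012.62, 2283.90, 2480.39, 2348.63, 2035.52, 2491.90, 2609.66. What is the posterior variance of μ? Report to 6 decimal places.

For Normal data with known variance σ², a Normal(μ₀, σ₀²) prior on μ is conjugate. Posterior precision = 1/σ₀² + n/σ²; posterior mean is the precision-weighted average of μ₀ and x̄.
σ₀² = 119.07² = 14177.6649, σ² = 256.89² = 65992.4721; σ² + n·σ₀² = 65992.4721 + 15·14177.6649 = 278657.4456.
Posterior precision = 1/σ₀² + n/σ² = 1/14177.6649 + 15/65992.4721 = (σ² + n·σ₀²)/(σ₀²σ²) = 278657.4456/(14177.6649·65992.4721); posterior variance σₙ² = σ₀²σ²/(σ² + n·σ₀²) = 14177.6649·65992.4721/278657.4456 = 3357.596110.

3357.596110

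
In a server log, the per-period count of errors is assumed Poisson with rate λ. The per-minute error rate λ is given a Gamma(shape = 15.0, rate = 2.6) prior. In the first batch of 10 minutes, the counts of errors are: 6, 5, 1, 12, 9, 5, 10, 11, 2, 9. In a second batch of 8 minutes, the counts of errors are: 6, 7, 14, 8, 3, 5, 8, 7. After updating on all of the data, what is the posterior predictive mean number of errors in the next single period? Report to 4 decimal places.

With a Gamma(shape α, rate β) prior, the Poisson likelihood is conjugate: the posterior is Gamma(α + ΣXᵢ, β + n).
Batch 1: sum of counts S = 70 over n = 10 minutes.
After batch 1: Gamma(α+S, β+n) = Gamma(15.0+70, 2.6+10) = Gamma(85.0, 12.6).
Batch 2: sum of counts S = 58 over n = 8 minutes.
After batch 2: Gamma(α+S, β+n) = Gamma(85.0+58, 12.6+8) = Gamma(143.0, 20.6).
The predictive distribution for one future period is NegBinom with mean α/β = 6.9417.

6.9417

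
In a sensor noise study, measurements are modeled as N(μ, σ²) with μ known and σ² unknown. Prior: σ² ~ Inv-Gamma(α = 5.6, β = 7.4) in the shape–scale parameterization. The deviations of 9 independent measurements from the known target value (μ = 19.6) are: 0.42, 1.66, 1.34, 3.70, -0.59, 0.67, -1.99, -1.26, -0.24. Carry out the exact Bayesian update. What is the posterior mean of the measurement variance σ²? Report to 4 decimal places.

2.1769

With known mean μ and an Inverse-Gamma(α, β) prior on σ², the Normal likelihood is conjugate: posterior is Inv-Gamma(α + n/2, β + Σ(xᵢ−μ)²/2).
Σ(xᵢ−μ)² = (0.42)² + (1.66)² + (1.34)² + (3.70)² + (-0.59)² + (0.67)² + (-1.99)² + (-1.26)² + (-0.24)² = 24.8199.
Posterior: Inv-Gamma(5.6 + 9/2, 7.4 + 24.8199/2) = Inv-Gamma(10.10, 19.80995).
E[σ²|data] = β/(α−1) = 19.80995/9.10 = 2.1769.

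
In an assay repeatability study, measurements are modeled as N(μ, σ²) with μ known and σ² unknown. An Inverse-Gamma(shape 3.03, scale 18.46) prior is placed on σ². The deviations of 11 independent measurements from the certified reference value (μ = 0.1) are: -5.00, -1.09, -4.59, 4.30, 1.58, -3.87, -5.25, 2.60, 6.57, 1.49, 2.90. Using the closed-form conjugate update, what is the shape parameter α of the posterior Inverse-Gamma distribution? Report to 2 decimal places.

With known mean μ and an Inverse-Gamma(α, β) prior on σ², the Normal likelihood is conjugate: posterior is Inv-Gamma(α + n/2, β + Σ(xᵢ−μ)²/2).
Σ(xᵢ−μ)² = (-5.00)² + (-1.09)² + (-4.59)² + (4.30)² + (1.58)² + (-3.87)² + (-5.25)² + (2.60)² + (6.57)² + (1.49)² + (2.90)² = 171.3370.
Posterior: Inv-Gamma(3.03 + 11/2, 18.46 + 171.3370/2) = Inv-Gamma(8.53, 104.12850).
Posterior α = 8.53.

8.53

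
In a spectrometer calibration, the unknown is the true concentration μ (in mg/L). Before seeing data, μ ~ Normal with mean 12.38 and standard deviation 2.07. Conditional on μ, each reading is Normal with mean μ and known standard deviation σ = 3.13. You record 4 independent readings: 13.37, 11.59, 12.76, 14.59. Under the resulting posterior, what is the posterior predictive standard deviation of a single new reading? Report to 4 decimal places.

For Normal data with known variance σ², a Normal(μ₀, σ₀²) prior on μ is conjugate. Posterior precision = 1/σ₀² + n/σ²; posterior mean is the precision-weighted average of μ₀ and x̄.
σ₀² = 2.07² = 4.2849, σ² = 3.13² = 9.7969; σ² + n·σ₀² = 9.7969 + 4·4.2849 = 26.9365.
Posterior precision = 1/σ₀² + n/σ² = 1/4.2849 + 4/9.7969 = (σ² + n·σ₀²)/(σ₀²σ²) = 26.9365/(4.2849·9.7969); posterior variance σₙ² = σ₀²σ²/(σ² + n·σ₀²) = 4.2849·9.7969/26.9365 = 1.558433.
Predictive variance for one new observation = σₙ² + σ² = 4.2849·9.7969/26.9365 + 9.7969 = σ²·(σ₀² + 26.9365)/26.9365 = 9.7969·31.2214/26.9365 = 11.355333; SD = √(9.7969·31.2214/26.9365) = 3.3698.

3.3698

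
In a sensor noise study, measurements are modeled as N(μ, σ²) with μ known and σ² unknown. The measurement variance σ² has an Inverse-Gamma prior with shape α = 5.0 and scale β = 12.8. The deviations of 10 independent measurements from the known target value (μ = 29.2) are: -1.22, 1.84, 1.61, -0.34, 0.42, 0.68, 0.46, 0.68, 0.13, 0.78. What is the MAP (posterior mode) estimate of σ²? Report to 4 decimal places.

1.5964

With known mean μ and an Inverse-Gamma(α, β) prior on σ², the Normal likelihood is conjugate: posterior is Inv-Gamma(α + n/2, β + Σ(xᵢ−μ)²/2).
Σ(xᵢ−μ)² = (-1.22)² + (1.84)² + (1.61)² + (-0.34)² + (0.42)² + (0.68)² + (0.46)² + (0.68)² + (0.13)² + (0.78)² = 9.5198.
Posterior: Inv-Gamma(5.0 + 10/2, 12.8 + 9.5198/2) = Inv-Gamma(10.00, 17.55990).
Mode = β/(α+1) = 17.55990/11.00 = 1.5964.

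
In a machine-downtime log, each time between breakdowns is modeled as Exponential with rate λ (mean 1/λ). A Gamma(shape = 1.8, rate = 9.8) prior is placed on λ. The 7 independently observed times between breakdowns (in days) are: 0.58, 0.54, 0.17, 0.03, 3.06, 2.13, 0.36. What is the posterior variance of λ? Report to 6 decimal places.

0.031667

With a Gamma(shape α, rate β) prior on the exponential rate λ, the posterior after n observations with total T = Σxᵢ is Gamma(α+n, β+T).
Sum of observations T = 6.87 days; n = 7.
Posterior: Gamma(1.8+7, 9.8+6.87) = Gamma(8.8, 16.67).
Var = α/β² = 0.031667.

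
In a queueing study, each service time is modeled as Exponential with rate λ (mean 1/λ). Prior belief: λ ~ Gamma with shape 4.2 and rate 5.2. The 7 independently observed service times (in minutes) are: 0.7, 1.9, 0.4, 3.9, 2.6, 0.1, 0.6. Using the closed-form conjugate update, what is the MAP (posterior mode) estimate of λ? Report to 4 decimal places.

With a Gamma(shape α, rate β) prior on the exponential rate λ, the posterior after n observations with total T = Σxᵢ is Gamma(α+n, β+T).
Sum of observations T = 10.2 minutes; n = 7.
Posterior: Gamma(4.2+7, 5.2+10.2) = Gamma(11.2, 15.4).
Mode = (α−1)/β = 0.6623.

0.6623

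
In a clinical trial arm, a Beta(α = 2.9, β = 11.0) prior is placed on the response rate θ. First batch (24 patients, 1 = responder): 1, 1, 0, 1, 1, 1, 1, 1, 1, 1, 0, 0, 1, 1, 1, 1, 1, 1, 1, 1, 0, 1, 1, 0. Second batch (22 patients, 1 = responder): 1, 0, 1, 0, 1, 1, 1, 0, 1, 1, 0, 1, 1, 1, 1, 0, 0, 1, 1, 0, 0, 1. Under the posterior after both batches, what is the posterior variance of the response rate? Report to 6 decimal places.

0.003943

The Beta prior is conjugate to a Binomial/Bernoulli likelihood; the update adds successes to α and failures to β.
After batch 1: Beta(2.9+19, 11.0+5) = Beta(21.9, 16.0).
After batch 2: Beta(21.9+14, 16.0+8) = Beta(35.9, 24.0).
Var = αβ/((α+β)²(α+β+1)) = 35.9·24.0/(59.9²·60.9) = 0.003943.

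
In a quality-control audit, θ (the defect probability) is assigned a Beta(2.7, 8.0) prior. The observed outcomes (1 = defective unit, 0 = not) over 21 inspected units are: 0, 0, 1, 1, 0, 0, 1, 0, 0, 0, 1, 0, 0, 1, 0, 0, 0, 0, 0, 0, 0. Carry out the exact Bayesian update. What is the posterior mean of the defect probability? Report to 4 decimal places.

0.2429

The Beta prior is conjugate to a Binomial/Bernoulli likelihood; the update adds successes to α and failures to β.
Posterior: Beta(α+k, β+n−k) = Beta(2.7+5, 8.0+16) = Beta(7.7, 24.0).
Posterior mean = α/(α+β) = 7.7/31.7 = 0.2429.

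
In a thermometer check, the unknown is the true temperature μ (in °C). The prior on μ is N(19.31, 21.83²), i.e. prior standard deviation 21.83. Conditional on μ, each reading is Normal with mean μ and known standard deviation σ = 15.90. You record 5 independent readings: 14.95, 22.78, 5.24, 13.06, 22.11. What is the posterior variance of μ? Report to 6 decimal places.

For Normal data with known variance σ², a Normal(μ₀, σ₀²) prior on μ is conjugate. Posterior precision = 1/σ₀² + n/σ²; posterior mean is the precision-weighted average of μ₀ and x̄.
σ₀² = 21.83² = 476.5489, σ² = 15.90² = 252.81; σ² + n·σ₀² = 252.81 + 5·476.5489 = 2635.5545.
Posterior precision = 1/σ₀² + n/σ² = 1/476.5489 + 5/252.81 = (σ² + n·σ₀²)/(σ₀²σ²) = 2635.5545/(476.5489·252.81); posterior variance σₙ² = σ₀²σ²/(σ² + n·σ₀²) = 476.5489·252.81/2635.5545 = 45.711947.

45.711947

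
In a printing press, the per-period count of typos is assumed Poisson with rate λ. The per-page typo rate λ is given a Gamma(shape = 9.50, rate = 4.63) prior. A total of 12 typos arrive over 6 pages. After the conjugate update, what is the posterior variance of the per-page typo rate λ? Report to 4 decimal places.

0.1903

With a Gamma(shape α, rate β) prior, the Poisson likelihood is conjugate: the posterior is Gamma(α + ΣXᵢ, β + n).
Posterior: Gamma(α+S, β+n) = Gamma(9.50+12, 4.63+6) = Gamma(21.50, 10.63).
Var = α/β² = 21.50/10.63² = 0.1903.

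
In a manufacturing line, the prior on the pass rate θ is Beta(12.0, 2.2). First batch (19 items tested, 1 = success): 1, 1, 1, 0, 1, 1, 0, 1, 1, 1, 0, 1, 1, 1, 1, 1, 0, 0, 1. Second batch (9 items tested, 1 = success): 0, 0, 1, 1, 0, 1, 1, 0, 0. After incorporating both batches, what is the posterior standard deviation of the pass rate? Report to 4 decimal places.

The Beta prior is conjugate to a Binomial/Bernoulli likelihood; the update adds successes to α and failures to β.
After batch 1: Beta(12.0+14, 2.2+5) = Beta(26.0, 7.2).
After batch 2: Beta(26.0+4, 7.2+5) = Beta(30.0, 12.2).
Var = αβ/((α+β)²(α+β+1)) = 30.0·12.2/(42.2²·43.2) = 0.00475743; SD = √0.00475743 = 0.0690.

0.0690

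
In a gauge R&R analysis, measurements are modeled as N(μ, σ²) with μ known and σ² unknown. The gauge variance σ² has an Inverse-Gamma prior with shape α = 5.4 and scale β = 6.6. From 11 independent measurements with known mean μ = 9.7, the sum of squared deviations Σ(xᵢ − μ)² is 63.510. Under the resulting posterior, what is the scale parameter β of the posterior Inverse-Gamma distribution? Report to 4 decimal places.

38.3550

With known mean μ and an Inverse-Gamma(α, β) prior on σ², the Normal likelihood is conjugate: posterior is Inv-Gamma(α + n/2, β + Σ(xᵢ−μ)²/2).
Posterior: Inv-Gamma(5.4 + 11/2, 6.6 + 63.510/2) = Inv-Gamma(10.90, 38.3550).
Posterior β = 38.3550.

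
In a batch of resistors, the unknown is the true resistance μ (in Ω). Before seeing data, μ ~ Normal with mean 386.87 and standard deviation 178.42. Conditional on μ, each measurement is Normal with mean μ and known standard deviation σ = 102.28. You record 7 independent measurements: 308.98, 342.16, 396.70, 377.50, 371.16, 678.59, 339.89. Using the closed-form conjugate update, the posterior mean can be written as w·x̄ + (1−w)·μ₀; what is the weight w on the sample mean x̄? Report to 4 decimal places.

0.9552

For Normal data with known variance σ², a Normal(μ₀, σ₀²) prior on μ is conjugate. Posterior precision = 1/σ₀² + n/σ²; posterior mean is the precision-weighted average of μ₀ and x̄.
σ₀² = 178.42² = 31833.6964, σ² = 102.28² = 10461.1984. Prior precision 1/σ₀² = 1/31833.6964; data precision n/σ² = 7/10461.1984.
w = (n/σ²)/(1/σ₀² + n/σ²) = n·σ₀²/(σ² + n·σ₀²) = 7·31833.6964/(10461.1984 + 7·31833.6964) = 222835.8748/233297.0732 = 0.9552.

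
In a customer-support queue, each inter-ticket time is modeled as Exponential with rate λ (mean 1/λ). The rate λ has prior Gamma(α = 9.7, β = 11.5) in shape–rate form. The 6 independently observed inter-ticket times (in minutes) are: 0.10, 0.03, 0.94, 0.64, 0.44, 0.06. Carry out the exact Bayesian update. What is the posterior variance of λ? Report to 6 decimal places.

With a Gamma(shape α, rate β) prior on the exponential rate λ, the posterior after n observations with total T = Σxᵢ is Gamma(α+n, β+T).
Sum of observations T = 2.21 minutes; n = 6.
Posterior: Gamma(9.7+6, 11.5+2.21) = Gamma(15.7, 13.71).
Var = α/β² = 0.083527.

0.083527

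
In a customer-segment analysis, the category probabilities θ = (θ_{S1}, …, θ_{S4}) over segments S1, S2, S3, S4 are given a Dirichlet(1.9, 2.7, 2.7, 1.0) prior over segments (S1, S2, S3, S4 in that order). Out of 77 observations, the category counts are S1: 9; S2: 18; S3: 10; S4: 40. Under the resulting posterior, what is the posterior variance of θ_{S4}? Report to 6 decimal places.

0.002893

The Dirichlet prior is conjugate to the Multinomial likelihood: each posterior αⱼ = prior αⱼ + observed count nⱼ.
Posterior concentration: (10.9, 20.7, 12.7, 41.0), total = 85.3.
Var[θ_j] = α_j(Σα−α_j)/((Σα)²(Σα+1)) = 41.0·44.3/(85.3²·86.3) = 0.002893.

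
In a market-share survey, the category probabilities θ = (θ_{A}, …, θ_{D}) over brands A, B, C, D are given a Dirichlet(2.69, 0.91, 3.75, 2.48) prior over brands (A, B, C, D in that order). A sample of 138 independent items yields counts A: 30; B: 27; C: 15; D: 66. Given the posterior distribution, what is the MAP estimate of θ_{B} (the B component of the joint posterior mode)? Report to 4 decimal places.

0.1871

The Dirichlet prior is conjugate to the Multinomial likelihood: each posterior αⱼ = prior αⱼ + observed count nⱼ.
Posterior concentration: (32.69, 27.91, 18.75, 68.48), total = 147.83.
Joint mode component: (α_{B}−1)/(Σα−K) = 26.91/143.83 = 0.1871.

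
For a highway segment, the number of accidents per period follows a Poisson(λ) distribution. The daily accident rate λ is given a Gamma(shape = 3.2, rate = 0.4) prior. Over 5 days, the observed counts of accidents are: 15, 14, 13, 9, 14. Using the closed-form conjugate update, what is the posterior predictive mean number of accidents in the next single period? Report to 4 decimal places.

With a Gamma(shape α, rate β) prior, the Poisson likelihood is conjugate: the posterior is Gamma(α + ΣXᵢ, β + n).
Sum of counts S = 65 over n = 5 days.
Posterior: Gamma(α+S, β+n) = Gamma(3.2+65, 0.4+5) = Gamma(68.2, 5.4).
The predictive distribution for one future period is NegBinom with mean α/β = 12.6296.

12.6296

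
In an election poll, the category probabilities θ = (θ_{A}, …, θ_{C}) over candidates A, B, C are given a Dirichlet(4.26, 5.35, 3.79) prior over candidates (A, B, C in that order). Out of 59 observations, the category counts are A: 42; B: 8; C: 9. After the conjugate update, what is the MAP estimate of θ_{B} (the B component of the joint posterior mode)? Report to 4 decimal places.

0.1780

The Dirichlet prior is conjugate to the Multinomial likelihood: each posterior αⱼ = prior αⱼ + observed count nⱼ.
Posterior concentration: (46.26, 13.35, 12.79), total = 72.40.
Joint mode component: (α_{B}−1)/(Σα−K) = 12.35/69.40 = 0.1780.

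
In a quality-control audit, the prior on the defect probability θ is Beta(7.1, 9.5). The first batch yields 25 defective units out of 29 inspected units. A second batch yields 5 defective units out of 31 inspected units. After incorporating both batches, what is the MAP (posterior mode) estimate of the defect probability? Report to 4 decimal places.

The Beta prior is conjugate to a Binomial/Bernoulli likelihood; the update adds successes to α and failures to β.
After batch 1: Beta(7.1+25, 9.5+4) = Beta(32.1, 13.5).
After batch 2: Beta(32.1+5, 13.5+26) = Beta(37.1, 39.5).
Mode of Beta(a,b) for a,b>1 is (a−1)/(a+b−2) = 36.1/74.6 = 0.4839.

0.4839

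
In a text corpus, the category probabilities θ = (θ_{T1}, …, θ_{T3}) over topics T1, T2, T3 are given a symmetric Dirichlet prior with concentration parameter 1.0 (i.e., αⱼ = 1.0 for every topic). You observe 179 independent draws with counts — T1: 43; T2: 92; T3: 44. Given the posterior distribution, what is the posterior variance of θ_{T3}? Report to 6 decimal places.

The Dirichlet prior is conjugate to the Multinomial likelihood: each posterior αⱼ = prior αⱼ + observed count nⱼ.
Posterior concentration: (44.0, 93.0, 45.0), total = 182.0.
Var[θ_j] = α_j(Σα−α_j)/((Σα)²(Σα+1)) = 45.0·137.0/(182.0²·183.0) = 0.001017.

0.001017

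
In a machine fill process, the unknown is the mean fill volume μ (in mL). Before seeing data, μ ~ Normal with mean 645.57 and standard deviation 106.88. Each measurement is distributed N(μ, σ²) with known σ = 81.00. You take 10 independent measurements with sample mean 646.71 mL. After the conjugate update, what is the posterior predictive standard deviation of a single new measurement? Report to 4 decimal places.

For Normal data with known variance σ², a Normal(μ₀, σ₀²) prior on μ is conjugate. Posterior precision = 1/σ₀² + n/σ²; posterior mean is the precision-weighted average of μ₀ and x̄.
σ₀² = 106.88² = 11423.3344, σ² = 81.00² = 6561; σ² + n·σ₀² = 6561 + 10·11423.3344 = 120794.344.
Posterior precision = 1/σ₀² + n/σ² = 1/11423.3344 + 10/6561 = (σ² + n·σ₀²)/(σ₀²σ²) = 120794.344/(11423.3344·6561); posterior variance σₙ² = σ₀²σ²/(σ² + n·σ₀²) = 11423.3344·6561/120794.344 = 620.463629.
Predictive variance for one new observation = σₙ² + σ² = 11423.3344·6561/120794.344 + 6561 = σ²·(σ₀² + 120794.344)/120794.344 = 6561·132217.6784/120794.344 = 7181.463629; SD = √(6561·132217.6784/120794.344) = 84.7435.

84.7435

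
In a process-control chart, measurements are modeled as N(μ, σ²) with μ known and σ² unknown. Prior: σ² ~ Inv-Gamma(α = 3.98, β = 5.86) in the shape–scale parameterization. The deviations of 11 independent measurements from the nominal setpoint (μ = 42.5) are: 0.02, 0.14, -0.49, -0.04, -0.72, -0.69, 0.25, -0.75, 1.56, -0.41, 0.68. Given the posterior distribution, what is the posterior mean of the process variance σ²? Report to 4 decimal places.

With known mean μ and an Inverse-Gamma(α, β) prior on σ², the Normal likelihood is conjugate: posterior is Inv-Gamma(α + n/2, β + Σ(xᵢ−μ)²/2).
Σ(xᵢ−μ)² = (0.02)² + (0.14)² + (-0.49)² + (-0.04)² + (-0.72)² + (-0.69)² + (0.25)² + (-0.75)² + (1.56)² + (-0.41)² + (0.68)² = 4.9453.
Posterior: Inv-Gamma(3.98 + 11/2, 5.86 + 4.9453/2) = Inv-Gamma(9.48, 8.33265).
E[σ²|data] = β/(α−1) = 8.33265/8.48 = 0.9826.

0.9826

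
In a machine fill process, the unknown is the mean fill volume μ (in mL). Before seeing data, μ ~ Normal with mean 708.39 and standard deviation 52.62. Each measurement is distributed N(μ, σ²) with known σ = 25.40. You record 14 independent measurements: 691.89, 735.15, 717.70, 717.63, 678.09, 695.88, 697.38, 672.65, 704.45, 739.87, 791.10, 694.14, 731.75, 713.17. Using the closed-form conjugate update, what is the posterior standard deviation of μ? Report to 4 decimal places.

6.7326

For Normal data with known variance σ², a Normal(μ₀, σ₀²) prior on μ is conjugate. Posterior precision = 1/σ₀² + n/σ²; posterior mean is the precision-weighted average of μ₀ and x̄.
σ₀² = 52.62² = 2768.8644, σ² = 25.40² = 645.16; σ² + n·σ₀² = 645.16 + 14·2768.8644 = 39409.2616.
Posterior precision = 1/σ₀² + n/σ² = 1/2768.8644 + 14/645.16 = (σ² + n·σ₀²)/(σ₀²σ²) = 39409.2616/(2768.8644·645.16); posterior variance σₙ² = σ₀²σ²/(σ² + n·σ₀²) = 2768.8644·645.16/39409.2616 = 45.328445.
Posterior SD = √σₙ² = √(2768.8644·645.16/39409.2616) = 6.7326.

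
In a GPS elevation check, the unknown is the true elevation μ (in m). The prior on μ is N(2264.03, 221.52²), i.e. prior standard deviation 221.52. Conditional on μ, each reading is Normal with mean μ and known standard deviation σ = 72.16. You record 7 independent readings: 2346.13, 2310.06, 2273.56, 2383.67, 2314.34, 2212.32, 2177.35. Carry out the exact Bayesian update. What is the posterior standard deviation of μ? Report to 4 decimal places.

27.0695

For Normal data with known variance σ², a Normal(μ₀, σ₀²) prior on μ is conjugate. Posterior precision = 1/σ₀² + n/σ²; posterior mean is the precision-weighted average of μ₀ and x̄.
σ₀² = 221.52² = 49071.1104, σ² = 72.16² = 5207.0656; σ² + n·σ₀² = 5207.0656 + 7·49071.1104 = 348704.8384.
Posterior precision = 1/σ₀² + n/σ² = 1/49071.1104 + 7/5207.0656 = (σ² + n·σ₀²)/(σ₀²σ²) = 348704.8384/(49071.1104·5207.0656); posterior variance σₙ² = σ₀²σ²/(σ² + n·σ₀²) = 49071.1104·5207.0656/348704.8384 = 732.758662.
Posterior SD = √σₙ² = √(49071.1104·5207.0656/348704.8384) = 27.0695.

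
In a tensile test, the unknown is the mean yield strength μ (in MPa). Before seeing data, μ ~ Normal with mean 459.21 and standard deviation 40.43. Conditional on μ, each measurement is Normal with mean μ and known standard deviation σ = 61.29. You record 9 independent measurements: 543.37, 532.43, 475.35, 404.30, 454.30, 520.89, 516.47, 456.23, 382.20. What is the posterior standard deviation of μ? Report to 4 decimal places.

18.2342

For Normal data with known variance σ², a Normal(μ₀, σ₀²) prior on μ is conjugate. Posterior precision = 1/σ₀² + n/σ²; posterior mean is the precision-weighted average of μ₀ and x̄.
σ₀² = 40.43² = 1634.5849, σ² = 61.29² = 3756.4641; σ² + n·σ₀² = 3756.4641 + 9·1634.5849 = 18467.7282.
Posterior precision = 1/σ₀² + n/σ² = 1/1634.5849 + 9/3756.4641 = (σ² + n·σ₀²)/(σ₀²σ²) = 18467.7282/(1634.5849·3756.4641); posterior variance σₙ² = σ₀²σ²/(σ² + n·σ₀²) = 1634.5849·3756.4641/18467.7282 = 332.485914.
Posterior SD = √σₙ² = √(1634.5849·3756.4641/18467.7282) = 18.2342.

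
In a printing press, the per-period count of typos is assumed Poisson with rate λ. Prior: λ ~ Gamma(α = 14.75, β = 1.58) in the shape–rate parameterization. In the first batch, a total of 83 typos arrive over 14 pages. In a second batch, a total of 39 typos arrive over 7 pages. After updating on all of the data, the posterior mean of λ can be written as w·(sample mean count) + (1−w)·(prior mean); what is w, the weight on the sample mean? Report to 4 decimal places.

0.9300

With a Gamma(shape α, rate β) prior, the Poisson likelihood is conjugate: the posterior is Gamma(α + ΣXᵢ, β + n).
Total number of pages: n = 14 + 7 = 21.
Posterior mean = (α₀+S)/(β₀+n) = [n/(β₀+n)]·(S/n) + [β₀/(β₀+n)]·(α₀/β₀), so only n and β₀ enter the weight.
Weight on data w = n/(β₀+n) = 21/(1.58+21) = 21/22.58 = 0.9300.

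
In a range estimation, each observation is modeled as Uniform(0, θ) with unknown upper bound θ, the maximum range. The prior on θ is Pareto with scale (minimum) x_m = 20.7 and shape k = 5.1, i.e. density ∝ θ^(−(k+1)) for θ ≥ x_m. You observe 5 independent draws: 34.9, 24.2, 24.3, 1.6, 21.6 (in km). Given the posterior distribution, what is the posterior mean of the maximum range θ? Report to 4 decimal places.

A Pareto(scale x_m, shape k) prior on the upper bound θ of Uniform(0, θ) is conjugate: posterior is Pareto(max(x_m, max xᵢ), k + n).
Sample maximum = 34.9; prior scale x_m = 20.7 → posterior scale = max = 34.9.
Posterior shape = 5.1 + 5 = 10.1.
E[θ|data] = k·x_m/(k−1) = 10.1·34.9/9.1 = 38.7352.

38.7352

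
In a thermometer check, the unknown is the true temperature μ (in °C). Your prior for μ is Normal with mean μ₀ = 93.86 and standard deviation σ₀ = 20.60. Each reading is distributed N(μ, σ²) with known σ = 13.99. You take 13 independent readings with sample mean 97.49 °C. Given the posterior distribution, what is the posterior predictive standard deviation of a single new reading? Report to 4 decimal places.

For Normal data with known variance σ², a Normal(μ₀, σ₀²) prior on μ is conjugate. Posterior precision = 1/σ₀² + n/σ²; posterior mean is the precision-weighted average of μ₀ and x̄.
σ₀² = 20.60² = 424.36, σ² = 13.99² = 195.7201; σ² + n·σ₀² = 195.7201 + 13·424.36 = 5712.4001.
Posterior precision = 1/σ₀² + n/σ² = 1/424.36 + 13/195.7201 = (σ² + n·σ₀²)/(σ₀²σ²) = 5712.4001/(424.36·195.7201); posterior variance σₙ² = σ₀²σ²/(σ² + n·σ₀²) = 424.36·195.7201/5712.4001 = 14.539560.
Predictive variance for one new observation = σₙ² + σ² = 424.36·195.7201/5712.4001 + 195.7201 = σ²·(σ₀² + 5712.4001)/5712.4001 = 195.7201·6136.7601/5712.4001 = 210.259660; SD = √(195.7201·6136.7601/5712.4001) = 14.5003.

14.5003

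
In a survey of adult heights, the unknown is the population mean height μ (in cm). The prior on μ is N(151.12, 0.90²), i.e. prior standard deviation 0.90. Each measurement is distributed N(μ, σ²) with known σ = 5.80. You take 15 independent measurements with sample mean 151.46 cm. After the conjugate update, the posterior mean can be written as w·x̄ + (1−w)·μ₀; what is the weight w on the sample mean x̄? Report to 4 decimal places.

For Normal data with known variance σ², a Normal(μ₀, σ₀²) prior on μ is conjugate. Posterior precision = 1/σ₀² + n/σ²; posterior mean is the precision-weighted average of μ₀ and x̄.
σ₀² = 0.90² = 0.81, σ² = 5.80² = 33.64. Prior precision 1/σ₀² = 1/0.81; data precision n/σ² = 15/33.64.
w = (n/σ²)/(1/σ₀² + n/σ²) = n·σ₀²/(σ² + n·σ₀²) = 15·0.81/(33.64 + 15·0.81) = 12.15/45.79 = 0.2653.

0.2653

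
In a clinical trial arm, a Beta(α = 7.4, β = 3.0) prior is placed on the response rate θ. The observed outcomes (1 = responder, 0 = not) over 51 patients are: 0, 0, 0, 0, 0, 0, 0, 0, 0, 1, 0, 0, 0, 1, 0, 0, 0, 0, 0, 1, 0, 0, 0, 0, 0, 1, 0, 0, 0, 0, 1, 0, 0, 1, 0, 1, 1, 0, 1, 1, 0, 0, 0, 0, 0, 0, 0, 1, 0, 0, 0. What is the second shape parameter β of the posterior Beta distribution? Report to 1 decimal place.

43.0

The Beta prior is conjugate to a Binomial/Bernoulli likelihood; the update adds successes to α and failures to β.
Posterior: Beta(α+k, β+n−k) = Beta(7.4+11, 3.0+40) = Beta(18.4, 43.0).
Posterior β = 43.0.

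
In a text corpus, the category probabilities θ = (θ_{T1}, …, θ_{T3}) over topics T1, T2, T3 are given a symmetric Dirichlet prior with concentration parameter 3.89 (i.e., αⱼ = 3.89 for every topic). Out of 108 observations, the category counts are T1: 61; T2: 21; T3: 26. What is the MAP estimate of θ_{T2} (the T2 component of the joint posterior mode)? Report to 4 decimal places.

The Dirichlet prior is conjugate to the Multinomial likelihood: each posterior αⱼ = prior αⱼ + observed count nⱼ.
Posterior concentration: (64.89, 24.89, 29.89), total = 119.67.
Joint mode component: (α_{T2}−1)/(Σα−K) = 23.89/116.67 = 0.2048.

0.2048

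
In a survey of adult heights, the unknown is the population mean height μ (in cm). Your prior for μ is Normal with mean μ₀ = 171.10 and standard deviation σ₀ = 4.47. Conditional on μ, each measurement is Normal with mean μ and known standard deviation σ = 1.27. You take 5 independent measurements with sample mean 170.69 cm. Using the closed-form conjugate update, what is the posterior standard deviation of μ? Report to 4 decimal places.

0.5634

For Normal data with known variance σ², a Normal(μ₀, σ₀²) prior on μ is conjugate. Posterior precision = 1/σ₀² + n/σ²; posterior mean is the precision-weighted average of μ₀ and x̄.
σ₀² = 4.47² = 19.9809, σ² = 1.27² = 1.6129; σ² + n·σ₀² = 1.6129 + 5·19.9809 = 101.5174.
Posterior precision = 1/σ₀² + n/σ² = 1/19.9809 + 5/1.6129 = (σ² + n·σ₀²)/(σ₀²σ²) = 101.5174/(19.9809·1.6129); posterior variance σₙ² = σ₀²σ²/(σ² + n·σ₀²) = 19.9809·1.6129/101.5174 = 0.317455.
Posterior SD = √σₙ² = √(19.9809·1.6129/101.5174) = 0.5634.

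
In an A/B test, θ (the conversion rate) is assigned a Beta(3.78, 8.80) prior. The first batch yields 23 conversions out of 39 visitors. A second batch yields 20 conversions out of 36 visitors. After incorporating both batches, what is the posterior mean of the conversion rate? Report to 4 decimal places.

The Beta prior is conjugate to a Binomial/Bernoulli likelihood; the update adds successes to α and failures to β.
After batch 1: Beta(3.78+23, 8.80+16) = Beta(26.78, 24.80).
After batch 2: Beta(26.78+20, 24.80+16) = Beta(46.78, 40.80).
Posterior mean = α/(α+β) = 46.78/87.58 = 0.5341.

0.5341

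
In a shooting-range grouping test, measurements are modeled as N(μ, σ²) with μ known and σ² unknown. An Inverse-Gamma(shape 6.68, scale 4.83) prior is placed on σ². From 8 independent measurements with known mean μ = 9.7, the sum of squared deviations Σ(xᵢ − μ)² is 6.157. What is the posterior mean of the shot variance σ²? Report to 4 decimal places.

With known mean μ and an Inverse-Gamma(α, β) prior on σ², the Normal likelihood is conjugate: posterior is Inv-Gamma(α + n/2, β + Σ(xᵢ−μ)²/2).
Posterior: Inv-Gamma(6.68 + 8/2, 4.83 + 6.157/2) = Inv-Gamma(10.68, 7.9085).
E[σ²|data] = β/(α−1) = 7.9085/9.68 = 0.8170.

0.8170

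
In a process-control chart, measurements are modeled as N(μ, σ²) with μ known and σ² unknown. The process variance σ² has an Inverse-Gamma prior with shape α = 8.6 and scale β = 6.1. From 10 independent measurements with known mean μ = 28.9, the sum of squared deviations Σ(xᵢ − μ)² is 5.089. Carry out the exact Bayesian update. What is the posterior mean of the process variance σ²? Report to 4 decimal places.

With known mean μ and an Inverse-Gamma(α, β) prior on σ², the Normal likelihood is conjugate: posterior is Inv-Gamma(α + n/2, β + Σ(xᵢ−μ)²/2).
Posterior: Inv-Gamma(8.6 + 10/2, 6.1 + 5.089/2) = Inv-Gamma(13.60, 8.6445).
E[σ²|data] = β/(α−1) = 8.6445/12.60 = 0.6861.

0.6861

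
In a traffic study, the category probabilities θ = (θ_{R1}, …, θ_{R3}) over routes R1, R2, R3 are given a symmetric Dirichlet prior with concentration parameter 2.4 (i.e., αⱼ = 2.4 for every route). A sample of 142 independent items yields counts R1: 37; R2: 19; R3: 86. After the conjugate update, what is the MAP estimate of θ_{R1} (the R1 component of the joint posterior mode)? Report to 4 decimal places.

0.2627

The Dirichlet prior is conjugate to the Multinomial likelihood: each posterior αⱼ = prior αⱼ + observed count nⱼ.
Posterior concentration: (39.4, 21.4, 88.4), total = 149.2.
Joint mode component: (α_{R1}−1)/(Σα−K) = 38.4/146.2 = 0.2627.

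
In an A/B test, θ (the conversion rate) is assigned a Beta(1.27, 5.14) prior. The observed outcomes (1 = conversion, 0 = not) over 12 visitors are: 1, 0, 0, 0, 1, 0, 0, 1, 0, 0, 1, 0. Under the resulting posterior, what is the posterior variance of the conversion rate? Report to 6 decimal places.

0.010526

The Beta prior is conjugate to a Binomial/Bernoulli likelihood; the update adds successes to α and failures to β.
Posterior: Beta(α+k, β+n−k) = Beta(1.27+4, 5.14+8) = Beta(5.27, 13.14).
Var = αβ/((α+β)²(α+β+1)) = 5.27·13.14/(18.41²·19.41) = 0.010526.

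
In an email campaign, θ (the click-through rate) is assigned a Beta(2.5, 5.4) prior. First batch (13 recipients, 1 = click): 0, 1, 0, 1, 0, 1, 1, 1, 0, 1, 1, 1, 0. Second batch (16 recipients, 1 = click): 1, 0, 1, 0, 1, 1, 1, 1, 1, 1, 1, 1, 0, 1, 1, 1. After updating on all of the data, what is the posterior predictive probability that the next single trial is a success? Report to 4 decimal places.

0.6369

The Beta prior is conjugate to a Binomial/Bernoulli likelihood; the update adds successes to α and failures to β.
After batch 1: Beta(2.5+8, 5.4+5) = Beta(10.5, 10.4).
After batch 2: Beta(10.5+13, 10.4+3) = Beta(23.5, 13.4).
For a single future Bernoulli trial, P(success | data) = α/(α+β) = 0.6369.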